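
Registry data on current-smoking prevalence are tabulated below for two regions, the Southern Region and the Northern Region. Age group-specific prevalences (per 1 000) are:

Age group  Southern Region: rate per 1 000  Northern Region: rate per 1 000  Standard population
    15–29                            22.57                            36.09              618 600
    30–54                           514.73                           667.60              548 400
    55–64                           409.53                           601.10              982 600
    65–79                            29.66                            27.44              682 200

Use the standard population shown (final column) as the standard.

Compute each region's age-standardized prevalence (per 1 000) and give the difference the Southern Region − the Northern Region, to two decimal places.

-98.50

Standard total = 2 831 800; weights = 0.2184, 0.1937, 0.3470, 0.2409.
The Southern Region: 0.2184×22.57 + 0.1937×514.73 + 0.3470×409.53 + 0.2409×29.66 = 253.8590 per 1 000.
The Northern Region: 0.2184×36.09 + 0.1937×667.60 + 0.3470×601.10 + 0.2409×27.44 = 352.3545 per 1 000.
Difference = 253.8590 − 352.3545 = -98.4955.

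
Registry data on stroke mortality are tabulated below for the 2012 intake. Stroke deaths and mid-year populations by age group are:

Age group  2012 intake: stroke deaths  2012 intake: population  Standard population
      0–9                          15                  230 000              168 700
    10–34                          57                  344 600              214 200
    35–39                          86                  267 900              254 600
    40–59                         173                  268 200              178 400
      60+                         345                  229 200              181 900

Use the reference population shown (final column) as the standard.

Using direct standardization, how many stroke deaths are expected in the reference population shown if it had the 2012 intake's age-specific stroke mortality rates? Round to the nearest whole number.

Age-specific rates per 100 000 for the 2012 intake: 6.52, 16.54, 32.10, 64.50, 150.52.
Expected stroke deaths = Σ (standard pop × age-specific rate ÷ 100 000)
= 168 700×6.52/100 000 + 214 200×16.54/100 000 + 254 600×32.10/100 000 + 178 400×64.50/100 000 + 181 900×150.52/100 000
= 11.00 + 35.43 + 81.73 + 115.08 + 273.80 = 517.04.

517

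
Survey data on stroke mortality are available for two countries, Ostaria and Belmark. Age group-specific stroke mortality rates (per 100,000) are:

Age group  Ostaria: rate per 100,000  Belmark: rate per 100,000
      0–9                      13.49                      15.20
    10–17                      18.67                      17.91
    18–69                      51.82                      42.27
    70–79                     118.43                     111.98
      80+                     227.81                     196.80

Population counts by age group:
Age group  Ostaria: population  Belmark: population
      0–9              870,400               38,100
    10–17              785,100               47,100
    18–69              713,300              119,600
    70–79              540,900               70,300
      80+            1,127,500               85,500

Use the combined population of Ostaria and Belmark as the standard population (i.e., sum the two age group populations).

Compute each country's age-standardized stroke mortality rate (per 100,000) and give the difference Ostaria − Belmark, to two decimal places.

11.05

Combined standard total = 4,397,800; weights = 0.2066, 0.1892, 0.1894, 0.1390, 0.2758.
Ostaria: 0.2066×13.49 + 0.1892×18.67 + 0.1894×51.82 + 0.1390×118.43 + 0.2758×227.81 = 95.4276 per 100,000.
Belmark: 0.2066×15.20 + 0.1892×17.91 + 0.1894×42.27 + 0.1390×111.98 + 0.2758×196.80 = 84.3788 per 100,000.
Difference = 95.4276 − 84.3788 = 11.0488.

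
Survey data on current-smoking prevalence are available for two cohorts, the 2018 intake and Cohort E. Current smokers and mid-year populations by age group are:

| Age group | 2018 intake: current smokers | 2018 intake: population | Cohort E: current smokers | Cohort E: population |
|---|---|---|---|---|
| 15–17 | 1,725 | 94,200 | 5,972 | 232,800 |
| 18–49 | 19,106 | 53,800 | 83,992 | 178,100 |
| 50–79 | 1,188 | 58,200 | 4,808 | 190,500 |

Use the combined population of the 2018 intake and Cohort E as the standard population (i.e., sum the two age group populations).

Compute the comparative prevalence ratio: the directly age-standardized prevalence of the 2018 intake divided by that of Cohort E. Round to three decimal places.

0.753

Age-specific rates per 1,000 for the 2018 intake: 18.312, 355.130, 20.412.
For Cohort E: 25.653, 471.600, 25.239.
Combined standard total = 807,600; weights = 0.4049, 0.2871, 0.3079.
The 2018 intake: 0.4049×18.312 + 0.2871×355.130 + 0.3079×20.412 = 115.6752 per 1,000.
Cohort E: 0.4049×25.653 + 0.2871×471.600 + 0.3079×25.239 = 153.5779 per 1,000.
Ratio = 115.6752 ÷ 153.5779 = 0.75320.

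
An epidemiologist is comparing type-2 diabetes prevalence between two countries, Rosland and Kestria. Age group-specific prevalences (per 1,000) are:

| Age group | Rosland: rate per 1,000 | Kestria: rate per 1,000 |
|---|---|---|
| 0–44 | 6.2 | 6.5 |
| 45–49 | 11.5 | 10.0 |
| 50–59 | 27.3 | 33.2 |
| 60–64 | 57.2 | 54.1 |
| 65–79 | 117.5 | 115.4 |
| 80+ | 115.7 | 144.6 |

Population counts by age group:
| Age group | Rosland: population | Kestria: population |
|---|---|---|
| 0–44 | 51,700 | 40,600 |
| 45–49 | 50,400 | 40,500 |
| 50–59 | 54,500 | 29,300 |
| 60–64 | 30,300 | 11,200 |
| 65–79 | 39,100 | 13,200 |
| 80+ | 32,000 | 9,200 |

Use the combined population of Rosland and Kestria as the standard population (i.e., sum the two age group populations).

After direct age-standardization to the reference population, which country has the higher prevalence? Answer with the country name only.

Combined standard total = 402,000; weights = 0.2296, 0.2261, 0.2085, 0.1032, 0.1301, 0.1025.
Rosland: 0.2296×6.2 + 0.2261×11.5 + 0.2085×27.3 + 0.1032×57.2 + 0.1301×117.5 + 0.1025×115.7 = 42.7643 per 1,000.
Kestria: 0.2296×6.5 + 0.2261×10.0 + 0.2085×33.2 + 0.1032×54.1 + 0.1301×115.4 + 0.1025×144.6 = 46.0925 per 1,000.
The crude rates (48.13 vs 35.42) would put Rosland higher, but that reflects its age composition; once standardized to a common age structure, Kestria has the higher underlying rate.

Kestria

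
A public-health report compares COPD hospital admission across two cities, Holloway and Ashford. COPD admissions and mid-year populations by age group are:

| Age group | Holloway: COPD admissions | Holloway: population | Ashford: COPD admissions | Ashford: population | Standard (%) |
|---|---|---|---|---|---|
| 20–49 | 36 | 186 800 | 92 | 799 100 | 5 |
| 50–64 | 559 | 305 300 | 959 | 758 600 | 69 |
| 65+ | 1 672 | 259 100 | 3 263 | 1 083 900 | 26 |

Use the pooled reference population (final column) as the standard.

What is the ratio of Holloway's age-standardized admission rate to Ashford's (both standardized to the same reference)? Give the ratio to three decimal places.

1.777

Age-specific rates per 10 000 for Holloway: 1.93, 18.31, 64.53.
For Ashford: 1.15, 12.64, 30.10.
Standard weights: 0.05, 0.69, 0.26.
Holloway: 0.0500×1.93 + 0.6900×18.31 + 0.2600×64.53 = 29.5082 per 10 000.
Ashford: 0.0500×1.15 + 0.6900×12.64 + 0.2600×30.10 = 16.6074 per 10 000.
Ratio = 29.5082 ÷ 16.6074 = 1.77681.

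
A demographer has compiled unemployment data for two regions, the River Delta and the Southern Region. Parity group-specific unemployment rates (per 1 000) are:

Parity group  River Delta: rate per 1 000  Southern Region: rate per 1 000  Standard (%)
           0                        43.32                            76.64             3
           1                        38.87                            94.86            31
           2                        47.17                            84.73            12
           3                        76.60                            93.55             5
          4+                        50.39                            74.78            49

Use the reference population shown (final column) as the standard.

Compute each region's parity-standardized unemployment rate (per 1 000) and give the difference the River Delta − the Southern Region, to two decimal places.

-35.66

Standard weights: 0.03, 0.31, 0.12, 0.05, 0.49.
The River Delta: 0.0300×43.32 + 0.3100×38.87 + 0.1200×47.17 + 0.0500×76.60 + 0.4900×50.39 = 47.5308 per 1 000.
The Southern Region: 0.0300×76.64 + 0.3100×94.86 + 0.1200×84.73 + 0.0500×93.55 + 0.4900×74.78 = 83.1931 per 1 000.
Difference = 47.5308 − 83.1931 = -35.6623.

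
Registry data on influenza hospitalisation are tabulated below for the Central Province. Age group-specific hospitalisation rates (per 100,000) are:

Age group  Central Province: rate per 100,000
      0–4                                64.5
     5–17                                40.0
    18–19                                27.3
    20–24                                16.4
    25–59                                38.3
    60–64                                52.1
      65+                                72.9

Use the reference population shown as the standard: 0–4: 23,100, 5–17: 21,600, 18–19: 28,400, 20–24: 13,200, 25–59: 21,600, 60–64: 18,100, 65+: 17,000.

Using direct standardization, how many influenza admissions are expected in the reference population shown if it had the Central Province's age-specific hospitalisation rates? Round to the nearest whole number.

Expected influenza admissions = Σ (standard pop × age-specific rate ÷ 100,000)
= 23,100×64.5/100,000 + 21,600×40.0/100,000 + 28,400×27.3/100,000 + 13,200×16.4/100,000 + 21,600×38.3/100,000 + 18,100×52.1/100,000 + 17,000×72.9/100,000
= 14.90 + 8.64 + 7.75 + 2.16 + 8.27 + 9.43 + 12.39 = 63.55.

64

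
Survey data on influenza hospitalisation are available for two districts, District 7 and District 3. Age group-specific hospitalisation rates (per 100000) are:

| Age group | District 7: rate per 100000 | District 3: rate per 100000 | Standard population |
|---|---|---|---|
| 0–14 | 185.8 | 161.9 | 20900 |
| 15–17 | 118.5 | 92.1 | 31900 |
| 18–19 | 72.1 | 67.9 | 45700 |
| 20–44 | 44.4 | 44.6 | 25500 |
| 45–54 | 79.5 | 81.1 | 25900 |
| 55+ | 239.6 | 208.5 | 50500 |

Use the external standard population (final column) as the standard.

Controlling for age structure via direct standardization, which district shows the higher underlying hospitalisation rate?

District 7

Standard total = 200400; weights = 0.1043, 0.1592, 0.2280, 0.1272, 0.1292, 0.2520.
District 7: 0.1043×185.8 + 0.1592×118.5 + 0.2280×72.1 + 0.1272×44.4 + 0.1292×79.5 + 0.2520×239.6 = 130.9850 per 100000.
District 3: 0.1043×161.9 + 0.1592×92.1 + 0.2280×67.9 + 0.1272×44.6 + 0.1292×81.1 + 0.2520×208.5 = 115.7274 per 100000.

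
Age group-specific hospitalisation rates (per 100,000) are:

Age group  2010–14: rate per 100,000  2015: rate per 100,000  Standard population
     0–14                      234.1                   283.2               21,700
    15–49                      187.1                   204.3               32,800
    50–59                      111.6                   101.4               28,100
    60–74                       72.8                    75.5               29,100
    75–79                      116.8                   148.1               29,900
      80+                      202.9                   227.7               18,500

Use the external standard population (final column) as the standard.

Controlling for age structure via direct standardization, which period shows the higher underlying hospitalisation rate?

Standard total = 160,100; weights = 0.1355, 0.2049, 0.1755, 0.1818, 0.1868, 0.1156.
2010–14: 0.1355×234.1 + 0.2049×187.1 + 0.1755×111.6 + 0.1818×72.8 + 0.1868×116.8 + 0.1156×202.9 = 148.1403 per 100,000.
2015: 0.1355×283.2 + 0.2049×204.3 + 0.1755×101.4 + 0.1818×75.5 + 0.1868×148.1 + 0.1156×227.7 = 165.7309 per 100,000.

2015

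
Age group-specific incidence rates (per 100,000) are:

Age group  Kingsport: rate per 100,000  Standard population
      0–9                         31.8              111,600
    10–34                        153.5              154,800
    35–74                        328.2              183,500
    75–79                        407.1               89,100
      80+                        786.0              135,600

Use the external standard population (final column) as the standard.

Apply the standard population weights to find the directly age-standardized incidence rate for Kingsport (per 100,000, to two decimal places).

Standard total = 674,600; weights = 0.1654, 0.2295, 0.2720, 0.1321, 0.2010.
Standardized rate: 0.1654×31.8 + 0.2295×153.5 + 0.2720×328.2 + 0.1321×407.1 + 0.2010×786.0 = 341.5203 per 100,000.

341.52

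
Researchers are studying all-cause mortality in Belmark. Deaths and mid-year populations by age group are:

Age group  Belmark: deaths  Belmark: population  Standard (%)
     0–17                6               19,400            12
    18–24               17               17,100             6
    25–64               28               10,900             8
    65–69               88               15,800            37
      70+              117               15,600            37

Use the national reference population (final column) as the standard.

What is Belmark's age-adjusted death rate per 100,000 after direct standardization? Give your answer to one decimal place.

513.8

Age-specific rates per 100,000 for Belmark: 30.93, 99.42, 256.88, 556.96, 750.00.
Standard weights: 0.12, 0.06, 0.08, 0.37, 0.37.
Standardized rate: 0.1200×30.93 + 0.0600×99.42 + 0.0800×256.88 + 0.3700×556.96 + 0.3700×750.00 = 513.8027 per 100,000.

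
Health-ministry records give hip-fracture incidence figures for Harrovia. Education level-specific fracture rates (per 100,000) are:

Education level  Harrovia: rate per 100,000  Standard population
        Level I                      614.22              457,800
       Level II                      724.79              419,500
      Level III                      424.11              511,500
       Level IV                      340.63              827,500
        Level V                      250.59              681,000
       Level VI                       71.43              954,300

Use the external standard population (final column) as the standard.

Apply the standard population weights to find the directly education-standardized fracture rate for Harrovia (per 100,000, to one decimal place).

343.5

Standard total = 3,851,600; weights = 0.1189, 0.1089, 0.1328, 0.2148, 0.1768, 0.2478.
Standardized rate: 0.1189×614.22 + 0.1089×724.79 + 0.1328×424.11 + 0.2148×340.63 + 0.1768×250.59 + 0.2478×71.43 = 343.4574 per 100,000.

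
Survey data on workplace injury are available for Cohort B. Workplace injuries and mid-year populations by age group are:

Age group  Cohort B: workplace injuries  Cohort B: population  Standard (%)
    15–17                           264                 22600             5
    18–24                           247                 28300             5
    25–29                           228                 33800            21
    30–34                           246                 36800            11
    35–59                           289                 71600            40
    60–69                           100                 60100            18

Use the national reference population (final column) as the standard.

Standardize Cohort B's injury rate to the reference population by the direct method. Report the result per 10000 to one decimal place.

Age-specific rates per 10000 for Cohort B: 116.81, 87.28, 67.46, 66.85, 40.36, 16.64.
Standard weights: 0.05, 0.05, 0.21, 0.11, 0.40, 0.18.
Standardized rate: 0.0500×116.81 + 0.0500×87.28 + 0.2100×67.46 + 0.1100×66.85 + 0.4000×40.36 + 0.1800×16.64 = 50.8639 per 10000.

50.9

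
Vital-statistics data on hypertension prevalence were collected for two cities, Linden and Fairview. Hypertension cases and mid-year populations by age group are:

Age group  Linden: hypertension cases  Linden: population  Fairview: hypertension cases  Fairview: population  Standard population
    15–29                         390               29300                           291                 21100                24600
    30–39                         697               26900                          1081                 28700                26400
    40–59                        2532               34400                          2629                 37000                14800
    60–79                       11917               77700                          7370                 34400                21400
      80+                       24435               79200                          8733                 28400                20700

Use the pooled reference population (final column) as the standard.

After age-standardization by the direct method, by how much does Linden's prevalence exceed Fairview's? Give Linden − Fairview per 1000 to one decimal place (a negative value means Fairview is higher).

Age-specific rates per 1000 for Linden: 13.311, 25.911, 73.605, 153.372, 308.523.
For Fairview: 13.791, 37.666, 71.054, 214.244, 307.500.
Standard total = 107900; weights = 0.2280, 0.2447, 0.1372, 0.1983, 0.1918.
Linden: 0.2280×13.311 + 0.2447×25.911 + 0.1372×73.605 + 0.1983×153.372 + 0.1918×308.523 = 109.0771 per 1000.
Fairview: 0.2280×13.791 + 0.2447×37.666 + 0.1372×71.054 + 0.1983×214.244 + 0.1918×307.500 = 123.5896 per 1000.
Difference = 109.0771 − 123.5896 = -14.5125.

-14.5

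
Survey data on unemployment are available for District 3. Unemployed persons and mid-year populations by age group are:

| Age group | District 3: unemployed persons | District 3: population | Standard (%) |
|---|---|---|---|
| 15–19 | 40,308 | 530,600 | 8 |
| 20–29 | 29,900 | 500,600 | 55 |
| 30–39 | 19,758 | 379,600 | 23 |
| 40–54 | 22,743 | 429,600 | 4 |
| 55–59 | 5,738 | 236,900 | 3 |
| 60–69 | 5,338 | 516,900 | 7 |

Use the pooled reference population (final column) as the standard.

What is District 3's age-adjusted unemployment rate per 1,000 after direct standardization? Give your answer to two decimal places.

54.47

Age-specific rates per 1,000 for District 3: 75.967, 59.728, 52.050, 52.940, 24.221, 10.327.
Standard weights: 0.08, 0.55, 0.23, 0.04, 0.03, 0.07.
Standardized rate: 0.0800×75.967 + 0.5500×59.728 + 0.2300×52.050 + 0.0400×52.940 + 0.0300×24.221 + 0.0700×10.327 = 54.4664 per 1,000.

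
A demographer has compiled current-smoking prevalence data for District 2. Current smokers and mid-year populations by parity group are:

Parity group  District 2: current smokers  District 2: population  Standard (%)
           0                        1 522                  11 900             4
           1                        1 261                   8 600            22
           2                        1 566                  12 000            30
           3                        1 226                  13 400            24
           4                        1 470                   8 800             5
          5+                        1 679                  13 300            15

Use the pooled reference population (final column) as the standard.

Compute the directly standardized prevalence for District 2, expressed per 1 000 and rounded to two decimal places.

125.77

Parity-specific rates per 1 000 for District 2: 127.899, 146.628, 130.500, 91.493, 167.045, 126.241.
Standard weights: 0.04, 0.22, 0.30, 0.24, 0.05, 0.15.
Standardized rate: 0.0400×127.899 + 0.2200×146.628 + 0.3000×130.500 + 0.2400×91.493 + 0.0500×167.045 + 0.1500×126.241 = 125.7707 per 1 000.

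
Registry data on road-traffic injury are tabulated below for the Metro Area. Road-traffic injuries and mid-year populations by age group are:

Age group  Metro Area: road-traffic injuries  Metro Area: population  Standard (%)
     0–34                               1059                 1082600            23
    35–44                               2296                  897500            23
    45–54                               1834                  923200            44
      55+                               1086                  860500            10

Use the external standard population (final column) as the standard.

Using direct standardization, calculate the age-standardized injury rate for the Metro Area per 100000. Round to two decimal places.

Age-specific rates per 100000 for the Metro Area: 97.82, 255.82, 198.66, 126.21.
Standard weights: 0.23, 0.23, 0.44, 0.10.
Standardized rate: 0.2300×97.82 + 0.2300×255.82 + 0.4400×198.66 + 0.1000×126.21 = 181.3672 per 100000.

181.37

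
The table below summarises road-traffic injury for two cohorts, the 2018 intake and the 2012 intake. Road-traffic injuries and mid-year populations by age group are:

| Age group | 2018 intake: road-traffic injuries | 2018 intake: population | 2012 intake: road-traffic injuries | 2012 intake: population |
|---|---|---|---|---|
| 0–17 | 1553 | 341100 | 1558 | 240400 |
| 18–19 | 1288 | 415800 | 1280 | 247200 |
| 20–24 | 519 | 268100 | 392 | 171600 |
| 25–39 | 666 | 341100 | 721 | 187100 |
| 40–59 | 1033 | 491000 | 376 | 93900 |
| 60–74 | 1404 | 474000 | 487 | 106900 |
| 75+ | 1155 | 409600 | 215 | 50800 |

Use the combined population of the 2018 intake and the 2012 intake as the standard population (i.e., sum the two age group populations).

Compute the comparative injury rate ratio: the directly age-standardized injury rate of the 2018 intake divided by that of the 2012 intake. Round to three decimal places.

0.631

Age-specific rates per 100000 for the 2018 intake: 455.29, 309.76, 193.58, 195.25, 210.39, 296.20, 281.98.
For the 2012 intake: 648.09, 517.80, 228.44, 385.36, 400.43, 455.57, 423.23.
Combined standard total = 3838600; weights = 0.1515, 0.1727, 0.1145, 0.1376, 0.1524, 0.1513, 0.1199.
The 2018 intake: 0.1515×455.29 + 0.1727×309.76 + 0.1145×193.58 + 0.1376×195.25 + 0.1524×210.39 + 0.1513×296.20 + 0.1199×281.98 = 282.2176 per 100000.
The 2012 intake: 0.1515×648.09 + 0.1727×517.80 + 0.1145×228.44 + 0.1376×385.36 + 0.1524×400.43 + 0.1513×455.57 + 0.1199×423.23 = 447.5210 per 100000.
Ratio = 282.2176 ÷ 447.5210 = 0.63062.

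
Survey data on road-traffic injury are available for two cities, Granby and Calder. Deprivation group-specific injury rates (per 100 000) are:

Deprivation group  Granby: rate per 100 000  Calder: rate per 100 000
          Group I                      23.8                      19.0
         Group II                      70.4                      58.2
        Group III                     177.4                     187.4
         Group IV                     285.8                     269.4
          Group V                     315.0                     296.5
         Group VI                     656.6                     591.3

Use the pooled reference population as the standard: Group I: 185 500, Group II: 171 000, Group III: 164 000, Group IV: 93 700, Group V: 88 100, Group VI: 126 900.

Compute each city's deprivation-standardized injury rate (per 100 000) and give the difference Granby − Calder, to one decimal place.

15.4

Standard total = 829 200; weights = 0.2237, 0.2062, 0.1978, 0.1130, 0.1062, 0.1530.
Granby: 0.2237×23.8 + 0.2062×70.4 + 0.1978×177.4 + 0.1130×285.8 + 0.1062×315.0 + 0.1530×656.6 = 221.1775 per 100 000.
Calder: 0.2237×19.0 + 0.2062×58.2 + 0.1978×187.4 + 0.1130×269.4 + 0.1062×296.5 + 0.1530×591.3 = 205.7534 per 100 000.
Difference = 221.1775 − 205.7534 = 15.4241.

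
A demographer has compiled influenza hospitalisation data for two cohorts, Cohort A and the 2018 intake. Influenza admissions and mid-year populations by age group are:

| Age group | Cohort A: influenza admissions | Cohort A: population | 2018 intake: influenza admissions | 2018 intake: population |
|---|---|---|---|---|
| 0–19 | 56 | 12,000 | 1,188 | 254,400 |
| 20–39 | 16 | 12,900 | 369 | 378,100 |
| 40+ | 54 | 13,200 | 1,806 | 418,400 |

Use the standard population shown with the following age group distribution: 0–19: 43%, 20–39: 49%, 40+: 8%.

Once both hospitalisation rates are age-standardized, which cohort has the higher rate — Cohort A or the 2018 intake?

Age-specific rates per 100,000 for Cohort A: 466.67, 124.03, 409.09.
For the 2018 intake: 466.98, 97.59, 431.64.
Standard weights: 0.43, 0.49, 0.08.
Cohort A: 0.4300×466.67 + 0.4900×124.03 + 0.0800×409.09 = 294.1691 per 100,000.
The 2018 intake: 0.4300×466.98 + 0.4900×97.59 + 0.0800×431.64 = 283.1541 per 100,000.

Cohort A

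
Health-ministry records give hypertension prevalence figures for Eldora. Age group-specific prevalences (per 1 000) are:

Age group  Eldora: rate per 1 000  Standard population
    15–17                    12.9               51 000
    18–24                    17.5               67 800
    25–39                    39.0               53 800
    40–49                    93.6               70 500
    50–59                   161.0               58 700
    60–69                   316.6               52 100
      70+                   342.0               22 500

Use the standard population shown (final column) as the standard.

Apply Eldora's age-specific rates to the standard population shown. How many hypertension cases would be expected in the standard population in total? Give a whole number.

Expected hypertension cases = Σ (standard pop × age-specific rate ÷ 1 000)
= 51 000×12.9/1 000 + 67 800×17.5/1 000 + 53 800×39.0/1 000 + 70 500×93.6/1 000 + 58 700×161.0/1 000 + 52 100×316.6/1 000 + 22 500×342.0/1 000
= 657.90 + 1186.50 + 2098.20 + 6598.80 + 9450.70 + 16494.86 + 7695.00 = 44181.96.

44182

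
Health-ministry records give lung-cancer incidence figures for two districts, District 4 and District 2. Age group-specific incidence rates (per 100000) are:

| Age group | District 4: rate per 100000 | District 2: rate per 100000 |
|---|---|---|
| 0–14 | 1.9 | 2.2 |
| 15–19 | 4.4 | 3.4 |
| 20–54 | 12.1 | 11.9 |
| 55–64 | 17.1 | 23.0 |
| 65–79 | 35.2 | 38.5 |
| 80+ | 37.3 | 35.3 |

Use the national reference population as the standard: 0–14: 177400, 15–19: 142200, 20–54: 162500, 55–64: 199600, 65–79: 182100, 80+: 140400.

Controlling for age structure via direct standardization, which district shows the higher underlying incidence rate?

Standard total = 1004200; weights = 0.1767, 0.1416, 0.1618, 0.1988, 0.1813, 0.1398.
District 4: 0.1767×1.9 + 0.1416×4.4 + 0.1618×12.1 + 0.1988×17.1 + 0.1813×35.2 + 0.1398×37.3 = 17.9138 per 100000.
District 2: 0.1767×2.2 + 0.1416×3.4 + 0.1618×11.9 + 0.1988×23.0 + 0.1813×38.5 + 0.1398×35.3 = 19.2843 per 100000.

District 2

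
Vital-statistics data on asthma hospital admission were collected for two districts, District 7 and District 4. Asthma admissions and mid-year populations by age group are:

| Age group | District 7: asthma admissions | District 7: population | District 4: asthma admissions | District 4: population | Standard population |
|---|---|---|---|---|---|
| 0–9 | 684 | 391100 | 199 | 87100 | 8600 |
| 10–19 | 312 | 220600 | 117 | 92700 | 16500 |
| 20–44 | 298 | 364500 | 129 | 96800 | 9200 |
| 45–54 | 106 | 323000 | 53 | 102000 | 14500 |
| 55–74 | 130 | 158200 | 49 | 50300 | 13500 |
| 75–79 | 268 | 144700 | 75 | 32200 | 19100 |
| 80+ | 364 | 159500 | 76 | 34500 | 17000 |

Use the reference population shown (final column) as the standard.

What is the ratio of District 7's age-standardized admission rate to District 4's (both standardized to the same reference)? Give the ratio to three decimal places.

0.875

Age-specific rates per 10000 for District 7: 17.49, 14.14, 8.18, 3.28, 8.22, 18.52, 22.82.
For District 4: 22.85, 12.62, 13.33, 5.20, 9.74, 23.29, 22.03.
Standard total = 98400; weights = 0.0874, 0.1677, 0.0935, 0.1474, 0.1372, 0.1941, 0.1728.
District 7: 0.0874×17.49 + 0.1677×14.14 + 0.0935×8.18 + 0.1474×3.28 + 0.1372×8.22 + 0.1941×18.52 + 0.1728×22.82 = 13.8132 per 10000.
District 4: 0.0874×22.85 + 0.1677×12.62 + 0.0935×13.33 + 0.1474×5.20 + 0.1372×9.74 + 0.1941×23.29 + 0.1728×22.03 = 15.7883 per 10000.
Ratio = 13.8132 ÷ 15.7883 = 0.87490.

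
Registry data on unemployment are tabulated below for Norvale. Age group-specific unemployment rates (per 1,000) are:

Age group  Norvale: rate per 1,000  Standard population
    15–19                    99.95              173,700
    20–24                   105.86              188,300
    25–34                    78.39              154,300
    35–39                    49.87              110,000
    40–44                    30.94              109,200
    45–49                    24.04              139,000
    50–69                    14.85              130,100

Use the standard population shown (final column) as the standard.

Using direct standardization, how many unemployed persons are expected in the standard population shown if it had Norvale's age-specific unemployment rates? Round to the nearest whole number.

Expected unemployed persons = Σ (standard pop × age-specific rate ÷ 1,000)
= 173,700×99.95/1,000 + 188,300×105.86/1,000 + 154,300×78.39/1,000 + 110,000×49.87/1,000 + 109,200×30.94/1,000 + 139,000×24.04/1,000 + 130,100×14.85/1,000
= 17361.31 + 19933.44 + 12095.58 + 5485.70 + 3378.65 + 3341.56 + 1931.98 = 63528.22.

63528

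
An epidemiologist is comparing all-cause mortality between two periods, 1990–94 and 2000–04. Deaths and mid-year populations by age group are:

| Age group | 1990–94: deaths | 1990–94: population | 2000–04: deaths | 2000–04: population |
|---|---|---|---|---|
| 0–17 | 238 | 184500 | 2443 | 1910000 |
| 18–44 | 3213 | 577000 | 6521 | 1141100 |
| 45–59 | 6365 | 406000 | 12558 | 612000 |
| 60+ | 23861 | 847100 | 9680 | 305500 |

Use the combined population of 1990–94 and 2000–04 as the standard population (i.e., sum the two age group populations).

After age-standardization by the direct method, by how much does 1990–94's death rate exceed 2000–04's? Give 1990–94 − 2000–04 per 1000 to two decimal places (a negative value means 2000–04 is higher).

-1.54

Age-specific rates per 1000 for 1990–94: 1.290, 5.568, 15.677, 28.168.
For 2000–04: 1.279, 5.715, 20.520, 31.686.
Combined standard total = 5983200; weights = 0.3501, 0.2872, 0.1701, 0.1926.
1990–94: 0.3501×1.290 + 0.2872×5.568 + 0.1701×15.677 + 0.1926×28.168 = 10.1442 per 1000.
2000–04: 0.3501×1.279 + 0.2872×5.715 + 0.1701×20.520 + 0.1926×31.686 = 11.6839 per 1000.
Difference = 10.1442 − 11.6839 = -1.5397.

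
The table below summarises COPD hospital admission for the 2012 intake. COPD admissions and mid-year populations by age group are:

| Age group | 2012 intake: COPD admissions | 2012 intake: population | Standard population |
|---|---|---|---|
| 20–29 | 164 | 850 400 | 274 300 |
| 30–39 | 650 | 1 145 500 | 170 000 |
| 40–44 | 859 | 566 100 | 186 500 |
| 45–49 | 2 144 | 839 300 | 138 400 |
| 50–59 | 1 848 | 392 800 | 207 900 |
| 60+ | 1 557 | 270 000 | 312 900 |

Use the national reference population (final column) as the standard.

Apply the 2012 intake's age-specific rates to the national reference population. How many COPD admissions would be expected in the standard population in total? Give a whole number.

Age-specific rates per 10 000 for the 2012 intake: 1.93, 5.67, 15.17, 25.55, 47.05, 57.67.
Expected COPD admissions = Σ (standard pop × age-specific rate ÷ 10 000)
= 274 300×1.93/10 000 + 170 000×5.67/10 000 + 186 500×15.17/10 000 + 138 400×25.55/10 000 + 207 900×47.05/10 000 + 312 900×57.67/10 000
= 52.90 + 96.46 + 283.00 + 353.54 + 978.10 + 1804.39 = 3568.40.

3568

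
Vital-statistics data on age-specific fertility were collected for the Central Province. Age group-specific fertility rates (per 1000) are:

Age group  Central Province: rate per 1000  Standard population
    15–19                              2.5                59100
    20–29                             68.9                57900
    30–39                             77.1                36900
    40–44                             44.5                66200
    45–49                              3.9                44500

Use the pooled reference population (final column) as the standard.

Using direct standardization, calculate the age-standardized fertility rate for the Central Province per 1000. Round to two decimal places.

Standard total = 264600; weights = 0.2234, 0.2188, 0.1395, 0.2502, 0.1682.
Standardized rate: 0.2234×2.5 + 0.2188×68.9 + 0.1395×77.1 + 0.2502×44.5 + 0.1682×3.9 = 38.1765 per 1000.

38.18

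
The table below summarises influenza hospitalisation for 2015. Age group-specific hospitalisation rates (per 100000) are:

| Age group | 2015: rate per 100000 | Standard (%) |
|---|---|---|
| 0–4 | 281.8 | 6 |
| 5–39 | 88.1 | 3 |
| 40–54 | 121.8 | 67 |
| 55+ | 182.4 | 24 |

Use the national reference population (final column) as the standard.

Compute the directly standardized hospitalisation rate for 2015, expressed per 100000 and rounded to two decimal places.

144.93

Standard weights: 0.06, 0.03, 0.67, 0.24.
Standardized rate: 0.0600×281.8 + 0.0300×88.1 + 0.6700×121.8 + 0.2400×182.4 = 144.9330 per 100000.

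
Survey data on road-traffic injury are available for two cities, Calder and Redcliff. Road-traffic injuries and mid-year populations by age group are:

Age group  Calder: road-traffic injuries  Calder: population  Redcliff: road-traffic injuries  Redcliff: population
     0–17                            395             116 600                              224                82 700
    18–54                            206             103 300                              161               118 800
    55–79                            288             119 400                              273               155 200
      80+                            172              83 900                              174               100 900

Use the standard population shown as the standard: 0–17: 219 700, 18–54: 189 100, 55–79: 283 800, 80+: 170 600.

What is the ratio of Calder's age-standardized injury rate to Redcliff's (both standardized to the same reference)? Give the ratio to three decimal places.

Age-specific rates per 100 000 for Calder: 338.77, 199.42, 241.21, 205.01.
For Redcliff: 270.86, 135.52, 175.90, 172.45.
Standard total = 863 200; weights = 0.2545, 0.2191, 0.3288, 0.1976.
Calder: 0.2545×338.77 + 0.2191×199.42 + 0.3288×241.21 + 0.1976×205.01 = 249.7279 per 100 000.
Redcliff: 0.2545×270.86 + 0.2191×135.52 + 0.3288×175.90 + 0.1976×172.45 = 190.5415 per 100 000.
Ratio = 249.7279 ÷ 190.5415 = 1.31062.

1.311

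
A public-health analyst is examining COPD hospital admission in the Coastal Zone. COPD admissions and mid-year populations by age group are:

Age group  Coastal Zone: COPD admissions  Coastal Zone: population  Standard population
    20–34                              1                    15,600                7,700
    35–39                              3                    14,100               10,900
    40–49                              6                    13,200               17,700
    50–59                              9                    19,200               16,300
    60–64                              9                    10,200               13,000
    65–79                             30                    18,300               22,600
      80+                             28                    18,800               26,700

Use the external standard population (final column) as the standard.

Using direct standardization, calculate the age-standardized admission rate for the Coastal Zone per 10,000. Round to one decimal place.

9.3

Age-specific rates per 10,000 for the Coastal Zone: 0.64, 2.13, 4.55, 4.69, 8.82, 16.39, 14.89.
Standard total = 114,900; weights = 0.0670, 0.0949, 0.1540, 0.1419, 0.1131, 0.1967, 0.2324.
Standardized rate: 0.0670×0.64 + 0.0949×2.13 + 0.1540×4.55 + 0.1419×4.69 + 0.1131×8.82 + 0.1967×16.39 + 0.2324×14.89 = 9.2937 per 10,000.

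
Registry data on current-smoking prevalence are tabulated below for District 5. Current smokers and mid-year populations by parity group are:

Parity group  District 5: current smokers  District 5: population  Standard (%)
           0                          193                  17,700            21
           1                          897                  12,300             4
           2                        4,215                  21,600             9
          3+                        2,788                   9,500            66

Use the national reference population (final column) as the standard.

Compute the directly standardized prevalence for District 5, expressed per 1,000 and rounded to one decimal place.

Parity-specific rates per 1,000 for District 5: 10.904, 72.927, 195.139, 293.474.
Standard weights: 0.21, 0.04, 0.09, 0.66.
Standardized rate: 0.2100×10.904 + 0.0400×72.927 + 0.0900×195.139 + 0.6600×293.474 = 216.4620 per 1,000.

216.5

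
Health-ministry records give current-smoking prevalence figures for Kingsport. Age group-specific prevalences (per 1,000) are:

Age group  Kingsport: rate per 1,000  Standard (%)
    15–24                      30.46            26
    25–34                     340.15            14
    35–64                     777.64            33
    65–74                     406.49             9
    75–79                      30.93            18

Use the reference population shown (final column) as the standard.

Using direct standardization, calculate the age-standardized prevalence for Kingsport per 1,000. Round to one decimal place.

354.3

Standard weights: 0.26, 0.14, 0.33, 0.09, 0.18.
Standardized rate: 0.2600×30.46 + 0.1400×340.15 + 0.3300×777.64 + 0.0900×406.49 + 0.1800×30.93 = 354.3133 per 1,000.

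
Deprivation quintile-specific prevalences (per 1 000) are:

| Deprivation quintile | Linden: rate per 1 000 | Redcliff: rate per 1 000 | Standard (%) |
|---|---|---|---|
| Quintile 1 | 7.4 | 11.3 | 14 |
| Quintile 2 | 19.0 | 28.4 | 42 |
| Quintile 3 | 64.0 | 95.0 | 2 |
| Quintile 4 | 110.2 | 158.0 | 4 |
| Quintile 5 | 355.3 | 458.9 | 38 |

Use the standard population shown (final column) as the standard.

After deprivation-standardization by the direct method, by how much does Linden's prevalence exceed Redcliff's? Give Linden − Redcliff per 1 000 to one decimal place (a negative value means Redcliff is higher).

-46.4

Standard weights: 0.14, 0.42, 0.02, 0.04, 0.38.
Linden: 0.1400×7.4 + 0.4200×19.0 + 0.0200×64.0 + 0.0400×110.2 + 0.3800×355.3 = 149.7180 per 1 000.
Redcliff: 0.1400×11.3 + 0.4200×28.4 + 0.0200×95.0 + 0.0400×158.0 + 0.3800×458.9 = 196.1120 per 1 000.
Difference = 149.7180 − 196.1120 = -46.3940.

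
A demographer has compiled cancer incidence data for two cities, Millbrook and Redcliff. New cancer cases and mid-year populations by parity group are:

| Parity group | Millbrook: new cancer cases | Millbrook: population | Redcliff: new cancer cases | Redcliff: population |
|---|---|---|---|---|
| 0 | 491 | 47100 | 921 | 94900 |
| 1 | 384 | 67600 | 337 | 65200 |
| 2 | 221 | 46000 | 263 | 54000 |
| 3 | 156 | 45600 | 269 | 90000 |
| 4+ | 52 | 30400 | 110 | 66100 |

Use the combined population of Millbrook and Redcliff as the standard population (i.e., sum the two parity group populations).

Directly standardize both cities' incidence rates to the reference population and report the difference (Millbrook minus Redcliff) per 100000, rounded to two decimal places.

Parity-specific rates per 100000 for Millbrook: 1042.46, 568.05, 480.43, 342.11, 171.05.
For Redcliff: 970.50, 516.87, 487.04, 298.89, 166.41.
Combined standard total = 606900; weights = 0.2340, 0.2188, 0.1648, 0.2234, 0.1590.
Millbrook: 0.2340×1042.46 + 0.2188×568.05 + 0.1648×480.43 + 0.2234×342.11 + 0.1590×171.05 = 551.0067 per 100000.
Redcliff: 0.2340×970.50 + 0.2188×516.87 + 0.1648×487.04 + 0.2234×298.89 + 0.1590×166.41 = 513.6643 per 100000.
Difference = 551.0067 − 513.6643 = 37.3424.

37.34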